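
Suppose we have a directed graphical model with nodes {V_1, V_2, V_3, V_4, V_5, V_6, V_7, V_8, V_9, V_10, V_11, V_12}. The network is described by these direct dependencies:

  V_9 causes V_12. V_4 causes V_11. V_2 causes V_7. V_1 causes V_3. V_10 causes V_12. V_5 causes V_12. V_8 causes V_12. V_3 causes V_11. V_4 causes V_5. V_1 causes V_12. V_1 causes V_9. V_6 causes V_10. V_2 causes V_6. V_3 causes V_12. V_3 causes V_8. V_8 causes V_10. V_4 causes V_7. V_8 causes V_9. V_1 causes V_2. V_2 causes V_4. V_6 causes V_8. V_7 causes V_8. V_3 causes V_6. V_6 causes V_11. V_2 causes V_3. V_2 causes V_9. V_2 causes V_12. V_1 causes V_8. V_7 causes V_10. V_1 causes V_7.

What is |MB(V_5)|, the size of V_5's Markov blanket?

Parents of V_5: V_4.
Children of V_5: V_12.
Other parents of V_5's children:
  V_12's other parents are V_1, V_2, V_3, V_8, V_9, V_10.
MB(V_5) = {V_1, V_2, V_3, V_4, V_8, V_9, V_10, V_12}, which has 8 nodes.

8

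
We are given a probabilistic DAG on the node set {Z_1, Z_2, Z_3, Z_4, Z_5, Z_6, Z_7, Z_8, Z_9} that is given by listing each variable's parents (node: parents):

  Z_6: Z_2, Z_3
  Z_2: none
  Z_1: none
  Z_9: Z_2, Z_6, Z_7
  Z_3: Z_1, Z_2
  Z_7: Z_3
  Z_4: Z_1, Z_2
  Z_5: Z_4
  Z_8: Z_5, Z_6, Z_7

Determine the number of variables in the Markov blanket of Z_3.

4

By definition, MB(Z_3) is built from Z_3's parents, Z_3's children, and the co-parents of Z_3.
Parents of Z_3: Z_1, Z_2.
Z_3 has children Z_6, Z_7.
Co-parents of Z_3 (other parents of its children):
  Z_6 also has parent Z_2.
  Z_7 has no other parent.
MB(Z_3) = {Z_1, Z_2, Z_6, Z_7}, which has 4 nodes.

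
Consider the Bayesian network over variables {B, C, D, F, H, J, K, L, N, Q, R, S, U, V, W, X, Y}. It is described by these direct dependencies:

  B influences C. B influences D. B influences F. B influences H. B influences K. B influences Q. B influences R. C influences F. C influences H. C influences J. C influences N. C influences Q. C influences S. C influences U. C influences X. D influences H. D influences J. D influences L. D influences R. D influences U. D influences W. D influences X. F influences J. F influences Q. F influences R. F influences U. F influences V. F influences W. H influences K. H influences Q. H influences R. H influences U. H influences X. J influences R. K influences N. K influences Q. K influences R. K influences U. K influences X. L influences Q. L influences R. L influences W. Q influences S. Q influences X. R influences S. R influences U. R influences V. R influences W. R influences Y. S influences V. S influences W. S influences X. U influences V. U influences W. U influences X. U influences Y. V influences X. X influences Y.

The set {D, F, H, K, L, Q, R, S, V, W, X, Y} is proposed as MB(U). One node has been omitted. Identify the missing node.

A node's Markov blanket = Pa ∪ Ch ∪ (parents of Ch other than the node itself).
U has parents C, D, F, H, K, R.
Ch(U) = {V, W, X, Y}.
Parents of each child, excluding U:
  V: F, R, S
  W: D, F, L, R, S
  X: C, D, H, K, Q, S, V
  Y: R, X
MB(U) = {C, D, F, H, K, L, Q, R, S, V, W, X, Y}.
Comparing with the claimed set, C is missing.

C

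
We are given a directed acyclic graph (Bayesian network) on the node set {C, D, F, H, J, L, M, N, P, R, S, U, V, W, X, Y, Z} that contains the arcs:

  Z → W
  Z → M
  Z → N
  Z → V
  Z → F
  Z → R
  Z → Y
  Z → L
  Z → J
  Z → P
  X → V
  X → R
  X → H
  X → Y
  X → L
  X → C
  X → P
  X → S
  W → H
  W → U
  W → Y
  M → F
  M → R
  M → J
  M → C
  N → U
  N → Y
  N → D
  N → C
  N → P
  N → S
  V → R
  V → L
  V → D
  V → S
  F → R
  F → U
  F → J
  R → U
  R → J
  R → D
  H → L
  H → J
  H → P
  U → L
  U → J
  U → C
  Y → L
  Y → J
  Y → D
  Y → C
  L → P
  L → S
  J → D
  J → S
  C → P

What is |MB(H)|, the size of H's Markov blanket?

14

A node's Markov blanket = Pa ∪ Ch ∪ (parents of Ch other than the node itself).
H's parents: W, X.
Ch(H) = {J, L, P}.
Co-parents of H (other parents of its children):
  parents(L) \ {H} = {U, V, X, Y, Z}.
  parents(J) \ {H} = {F, M, R, U, Y, Z}.
  P also has parents C, L, N, X, Z.
MB(H) = {C, F, J, L, M, N, P, R, U, V, W, X, Y, Z}, which has 14 nodes.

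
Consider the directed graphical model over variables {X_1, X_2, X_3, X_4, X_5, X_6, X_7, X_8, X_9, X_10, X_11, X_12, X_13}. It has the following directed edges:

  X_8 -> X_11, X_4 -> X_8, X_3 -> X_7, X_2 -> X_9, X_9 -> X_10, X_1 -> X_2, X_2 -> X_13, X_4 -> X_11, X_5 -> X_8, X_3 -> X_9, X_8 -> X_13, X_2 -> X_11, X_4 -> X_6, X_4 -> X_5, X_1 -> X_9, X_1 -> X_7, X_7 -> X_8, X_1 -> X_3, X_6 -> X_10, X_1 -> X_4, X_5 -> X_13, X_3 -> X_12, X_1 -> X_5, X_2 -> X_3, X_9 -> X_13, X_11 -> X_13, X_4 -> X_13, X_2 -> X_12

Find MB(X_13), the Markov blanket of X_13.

{X_2, X_4, X_5, X_8, X_9, X_11}

The Markov blanket of a node is its parents, its children, and the other parents of its children.
X_13's children: none.
X_13 has parents X_2, X_4, X_5, X_8, X_9, X_11.
X_13 has no children, so there are no co-parents.
MB(X_13) = {X_2, X_4, X_5, X_8, X_9, X_11}.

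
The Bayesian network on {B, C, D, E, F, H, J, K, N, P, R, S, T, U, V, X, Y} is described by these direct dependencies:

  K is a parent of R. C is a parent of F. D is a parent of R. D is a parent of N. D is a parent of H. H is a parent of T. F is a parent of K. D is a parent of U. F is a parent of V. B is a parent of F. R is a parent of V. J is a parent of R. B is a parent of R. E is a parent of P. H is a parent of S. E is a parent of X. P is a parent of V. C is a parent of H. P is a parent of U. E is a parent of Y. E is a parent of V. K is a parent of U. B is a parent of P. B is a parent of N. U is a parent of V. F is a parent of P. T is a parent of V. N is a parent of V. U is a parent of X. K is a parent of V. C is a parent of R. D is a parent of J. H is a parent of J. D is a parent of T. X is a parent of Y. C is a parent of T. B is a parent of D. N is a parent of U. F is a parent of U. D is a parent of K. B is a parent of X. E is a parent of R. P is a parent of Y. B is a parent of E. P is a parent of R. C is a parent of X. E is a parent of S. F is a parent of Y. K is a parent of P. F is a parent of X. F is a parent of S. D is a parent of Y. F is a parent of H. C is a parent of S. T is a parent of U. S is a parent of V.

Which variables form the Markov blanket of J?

{B, C, D, E, H, K, P, R}

J has child R.
Pa(J) = {D, H}.
Parents of each child, excluding J:
  R: B, C, D, E, K, P
MB(J) = {B, C, D, E, H, K, P, R}.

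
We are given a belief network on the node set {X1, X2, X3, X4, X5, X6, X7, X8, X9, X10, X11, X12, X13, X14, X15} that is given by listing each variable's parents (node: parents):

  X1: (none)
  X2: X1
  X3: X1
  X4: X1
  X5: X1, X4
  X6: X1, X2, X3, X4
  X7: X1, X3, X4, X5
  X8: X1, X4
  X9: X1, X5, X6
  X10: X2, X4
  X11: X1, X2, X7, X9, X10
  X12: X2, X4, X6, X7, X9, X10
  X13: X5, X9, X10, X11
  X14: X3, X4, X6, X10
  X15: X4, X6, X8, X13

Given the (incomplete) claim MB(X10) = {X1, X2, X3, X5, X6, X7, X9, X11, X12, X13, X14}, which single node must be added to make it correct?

The Markov blanket of a node is its parents, its children, and the other parents of its children.
Parents of X10: X2, X4.
X10 has children X11, X12, X13, X14.
Other parents of X10's children:
  X11 also has parents X1, X2, X7, X9.
  X12 also has parents X2, X4, X6, X7, X9.
  X13's other parents are X5, X9, X11.
  X14's other parents are X3, X4, X6.
MB(X10) = {X1, X2, X3, X4, X5, X6, X7, X9, X11, X12, X13, X14}.
Comparing with the claimed set, X4 is missing.

X4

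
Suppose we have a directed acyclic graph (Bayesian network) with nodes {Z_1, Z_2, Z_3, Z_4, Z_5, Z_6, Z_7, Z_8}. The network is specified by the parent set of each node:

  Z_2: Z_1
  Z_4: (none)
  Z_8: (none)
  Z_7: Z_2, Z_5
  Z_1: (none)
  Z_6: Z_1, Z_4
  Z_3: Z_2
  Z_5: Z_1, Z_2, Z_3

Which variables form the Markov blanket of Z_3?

A node's Markov blanket = Pa ∪ Ch ∪ (parents of Ch other than the node itself).
Z_3's parents: Z_2.
Children of Z_3: Z_5.
Parents of each child, excluding Z_3:
  Z_5 also has parents Z_1, Z_2.
Union: {Z_2} ∪ {Z_5} ∪ {Z_1, Z_2} = {Z_1, Z_2, Z_5}.

{Z_1, Z_2, Z_5}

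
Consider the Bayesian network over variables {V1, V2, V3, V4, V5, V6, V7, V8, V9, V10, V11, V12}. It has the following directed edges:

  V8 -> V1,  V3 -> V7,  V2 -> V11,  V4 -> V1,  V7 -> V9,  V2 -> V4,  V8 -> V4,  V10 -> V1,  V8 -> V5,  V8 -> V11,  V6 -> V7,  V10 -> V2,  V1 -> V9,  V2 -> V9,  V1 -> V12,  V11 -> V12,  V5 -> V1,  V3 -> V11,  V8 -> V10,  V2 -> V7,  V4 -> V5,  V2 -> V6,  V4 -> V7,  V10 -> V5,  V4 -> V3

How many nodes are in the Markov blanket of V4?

V4's children: V1, V3, V5, V7.
Pa(V4) = {V2, V8}.
For each child, the remaining parents (spouses of V4):
  V3: no additional parents.
  V5's other parents are V8, V10.
  parents(V7) \ {V4} = {V2, V3, V6}.
  V1 also has parents V5, V8, V10.
MB(V4) = {V1, V2, V3, V5, V6, V7, V8, V10}, which has 8 nodes.

8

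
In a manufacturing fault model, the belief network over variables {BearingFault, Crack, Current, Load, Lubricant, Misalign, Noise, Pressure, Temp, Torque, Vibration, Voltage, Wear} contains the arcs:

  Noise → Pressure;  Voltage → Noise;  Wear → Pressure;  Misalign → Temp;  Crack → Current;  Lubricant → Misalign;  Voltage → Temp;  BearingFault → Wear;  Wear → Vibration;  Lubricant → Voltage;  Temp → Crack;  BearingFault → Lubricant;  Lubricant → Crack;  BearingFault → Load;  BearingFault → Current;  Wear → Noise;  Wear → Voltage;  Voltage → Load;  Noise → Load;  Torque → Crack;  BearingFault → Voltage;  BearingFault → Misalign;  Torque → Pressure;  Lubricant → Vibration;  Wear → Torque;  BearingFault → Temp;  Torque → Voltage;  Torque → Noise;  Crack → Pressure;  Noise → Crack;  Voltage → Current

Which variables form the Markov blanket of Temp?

Parents of Temp: BearingFault, Misalign, Voltage.
Children of Temp: Crack.
For each child, the remaining parents (spouses of Temp):
  Crack also has parents Lubricant, Noise, Torque.
MB(Temp) = {BearingFault, Crack, Lubricant, Misalign, Noise, Torque, Voltage}.

{BearingFault, Crack, Lubricant, Misalign, Noise, Torque, Voltage}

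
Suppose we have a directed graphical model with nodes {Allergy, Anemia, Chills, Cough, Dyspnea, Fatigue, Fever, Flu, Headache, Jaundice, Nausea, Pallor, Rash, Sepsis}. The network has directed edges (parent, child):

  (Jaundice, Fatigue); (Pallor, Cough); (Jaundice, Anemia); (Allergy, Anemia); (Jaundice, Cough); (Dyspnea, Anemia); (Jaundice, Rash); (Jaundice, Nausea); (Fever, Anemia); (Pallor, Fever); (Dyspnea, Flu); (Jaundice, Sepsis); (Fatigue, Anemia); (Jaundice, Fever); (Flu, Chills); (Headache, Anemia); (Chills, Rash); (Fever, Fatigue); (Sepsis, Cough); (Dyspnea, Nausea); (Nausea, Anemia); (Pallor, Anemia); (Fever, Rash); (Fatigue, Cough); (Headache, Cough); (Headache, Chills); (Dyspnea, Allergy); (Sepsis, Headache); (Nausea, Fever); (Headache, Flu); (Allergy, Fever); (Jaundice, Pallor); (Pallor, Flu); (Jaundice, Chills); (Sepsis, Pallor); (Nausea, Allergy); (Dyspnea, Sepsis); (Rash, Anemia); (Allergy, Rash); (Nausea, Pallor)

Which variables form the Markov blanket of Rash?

Pa(Rash) = {Allergy, Chills, Fever, Jaundice}.
Rash's children: Anemia.
Co-parents of Rash (other parents of its children):
  Anemia: Allergy, Dyspnea, Fatigue, Fever, Headache, Jaundice, Nausea, Pallor
MB(Rash) = {Allergy, Anemia, Chills, Dyspnea, Fatigue, Fever, Headache, Jaundice, Nausea, Pallor}.

{Allergy, Anemia, Chills, Dyspnea, Fatigue, Fever, Headache, Jaundice, Nausea, Pallor}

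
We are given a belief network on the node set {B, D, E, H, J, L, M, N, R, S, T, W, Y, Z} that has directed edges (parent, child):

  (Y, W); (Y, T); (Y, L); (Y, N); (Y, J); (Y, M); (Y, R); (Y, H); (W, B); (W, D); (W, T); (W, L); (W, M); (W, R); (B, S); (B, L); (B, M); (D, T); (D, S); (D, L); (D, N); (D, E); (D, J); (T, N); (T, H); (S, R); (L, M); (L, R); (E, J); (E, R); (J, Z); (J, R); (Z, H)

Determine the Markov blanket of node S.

{B, D, E, J, L, R, W, Y}

A node's Markov blanket = Pa ∪ Ch ∪ (parents of Ch other than the node itself).
Pa(S) = {B, D}.
S's children: R.
For each child, the remaining parents (spouses of S):
  R: E, J, L, W, Y
Taking the union gives {B, D, E, J, L, R, W, Y}.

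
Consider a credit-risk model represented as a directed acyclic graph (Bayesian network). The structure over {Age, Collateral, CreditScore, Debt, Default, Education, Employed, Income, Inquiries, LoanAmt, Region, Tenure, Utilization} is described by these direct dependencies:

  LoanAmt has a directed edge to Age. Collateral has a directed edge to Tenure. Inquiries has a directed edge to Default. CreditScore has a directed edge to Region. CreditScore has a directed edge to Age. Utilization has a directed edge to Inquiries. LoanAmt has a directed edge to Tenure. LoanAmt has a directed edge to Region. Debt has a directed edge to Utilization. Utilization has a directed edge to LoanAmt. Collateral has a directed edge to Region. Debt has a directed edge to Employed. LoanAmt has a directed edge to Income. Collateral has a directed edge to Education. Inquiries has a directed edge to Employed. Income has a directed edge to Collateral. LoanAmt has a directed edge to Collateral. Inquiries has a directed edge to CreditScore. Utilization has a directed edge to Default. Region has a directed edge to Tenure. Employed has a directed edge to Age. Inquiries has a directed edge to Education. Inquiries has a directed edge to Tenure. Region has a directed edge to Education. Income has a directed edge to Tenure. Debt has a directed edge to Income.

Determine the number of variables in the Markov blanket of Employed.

5

Employed has child Age.
Parents of Employed: Debt, Inquiries.
Other parents of Employed's children:
  Age also has parents CreditScore, LoanAmt.
MB(Employed) = {Age, CreditScore, Debt, Inquiries, LoanAmt}, which has 5 nodes.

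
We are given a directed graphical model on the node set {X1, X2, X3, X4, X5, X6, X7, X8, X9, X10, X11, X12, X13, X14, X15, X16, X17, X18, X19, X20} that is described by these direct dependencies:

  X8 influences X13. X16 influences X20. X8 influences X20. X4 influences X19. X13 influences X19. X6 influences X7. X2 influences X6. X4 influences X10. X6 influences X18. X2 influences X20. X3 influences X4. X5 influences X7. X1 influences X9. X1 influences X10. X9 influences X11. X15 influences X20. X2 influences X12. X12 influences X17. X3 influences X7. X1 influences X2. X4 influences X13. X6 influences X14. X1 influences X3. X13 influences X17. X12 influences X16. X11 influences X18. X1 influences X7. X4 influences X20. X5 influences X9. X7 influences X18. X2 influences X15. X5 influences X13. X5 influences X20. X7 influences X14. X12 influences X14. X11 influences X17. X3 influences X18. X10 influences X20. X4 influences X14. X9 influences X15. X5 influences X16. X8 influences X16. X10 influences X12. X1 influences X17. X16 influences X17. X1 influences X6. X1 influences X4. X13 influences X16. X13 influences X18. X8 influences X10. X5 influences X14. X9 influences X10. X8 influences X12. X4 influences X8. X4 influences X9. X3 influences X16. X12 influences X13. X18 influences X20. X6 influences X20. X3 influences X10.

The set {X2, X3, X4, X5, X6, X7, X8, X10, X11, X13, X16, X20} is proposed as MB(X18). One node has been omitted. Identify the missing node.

X15

Parents of X18: X3, X6, X7, X11, X13.
Ch(X18) = {X20}.
Co-parents of X18 (other parents of its children):
  X20: X2, X4, X5, X6, X8, X10, X15, X16
MB(X18) = {X2, X3, X4, X5, X6, X7, X8, X10, X11, X13, X15, X16, X20}.
Comparing with the claimed set, X15 is missing.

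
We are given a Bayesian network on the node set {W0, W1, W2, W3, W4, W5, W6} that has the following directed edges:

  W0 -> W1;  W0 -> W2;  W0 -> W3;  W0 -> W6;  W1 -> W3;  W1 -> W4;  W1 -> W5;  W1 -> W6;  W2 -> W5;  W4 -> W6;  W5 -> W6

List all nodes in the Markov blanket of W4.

A node's Markov blanket = Pa ∪ Ch ∪ (parents of Ch other than the node itself).
W4's children: W6.
Parents of W4: W1.
For each child, the remaining parents (spouses of W4):
  W6 also has parents W0, W1, W5.
MB(W4) = {W0, W1, W5, W6}.

{W0, W1, W5, W6}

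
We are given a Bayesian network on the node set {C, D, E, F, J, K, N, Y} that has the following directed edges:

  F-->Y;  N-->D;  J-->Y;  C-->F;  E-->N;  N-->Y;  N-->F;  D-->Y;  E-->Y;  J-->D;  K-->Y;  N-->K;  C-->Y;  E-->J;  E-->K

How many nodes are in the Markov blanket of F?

F has parents C, N.
F has child Y.
For each child, the remaining parents (spouses of F):
  Y: C, D, E, J, K, N
MB(F) = {C, D, E, J, K, N, Y}, which has 7 nodes.

7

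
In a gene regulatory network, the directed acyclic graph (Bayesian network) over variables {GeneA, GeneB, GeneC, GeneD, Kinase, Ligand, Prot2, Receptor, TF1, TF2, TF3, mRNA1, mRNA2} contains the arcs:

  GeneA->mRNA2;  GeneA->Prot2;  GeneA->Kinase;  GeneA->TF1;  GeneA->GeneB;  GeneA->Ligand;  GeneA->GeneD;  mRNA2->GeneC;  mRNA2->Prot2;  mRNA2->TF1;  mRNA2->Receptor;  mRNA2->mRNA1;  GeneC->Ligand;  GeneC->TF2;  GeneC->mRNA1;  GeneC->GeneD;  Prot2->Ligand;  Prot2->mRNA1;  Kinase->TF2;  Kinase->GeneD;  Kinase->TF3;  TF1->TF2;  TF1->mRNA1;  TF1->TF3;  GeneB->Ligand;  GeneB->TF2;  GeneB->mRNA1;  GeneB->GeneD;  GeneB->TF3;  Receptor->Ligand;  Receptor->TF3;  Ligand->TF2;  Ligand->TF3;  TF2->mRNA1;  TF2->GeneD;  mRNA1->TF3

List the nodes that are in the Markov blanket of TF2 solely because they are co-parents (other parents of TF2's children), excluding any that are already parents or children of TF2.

Children of TF2: GeneD, mRNA1.
  mRNA1's other parents are GeneB, GeneC, Prot2, TF1, mRNA2.
  parents(GeneD) \ {TF2} = {GeneA, GeneB, GeneC, Kinase}.
Excluding nodes already adjacent to TF2 (GeneB, GeneC, GeneD, Kinase, Ligand, TF1, mRNA1), the co-parent-only contribution is {GeneA, Prot2, mRNA2}.

{GeneA, Prot2, mRNA2}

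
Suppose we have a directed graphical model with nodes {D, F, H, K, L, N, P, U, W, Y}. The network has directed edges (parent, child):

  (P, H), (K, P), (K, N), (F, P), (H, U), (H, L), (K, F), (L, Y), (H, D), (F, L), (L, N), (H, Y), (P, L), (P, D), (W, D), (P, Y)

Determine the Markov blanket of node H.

{D, F, L, P, U, W, Y}

By definition, MB(H) is built from H's parents, H's children, and the co-parents of H.
H has parent P.
Ch(H) = {D, L, U, Y}.
For each child, the remaining parents (spouses of H):
  D: P, W
  L: F, P
  Y: L, P
  U: —
Union: {P} ∪ {D, L, U, Y} ∪ {F, L, P, W} = {D, F, L, P, U, W, Y}.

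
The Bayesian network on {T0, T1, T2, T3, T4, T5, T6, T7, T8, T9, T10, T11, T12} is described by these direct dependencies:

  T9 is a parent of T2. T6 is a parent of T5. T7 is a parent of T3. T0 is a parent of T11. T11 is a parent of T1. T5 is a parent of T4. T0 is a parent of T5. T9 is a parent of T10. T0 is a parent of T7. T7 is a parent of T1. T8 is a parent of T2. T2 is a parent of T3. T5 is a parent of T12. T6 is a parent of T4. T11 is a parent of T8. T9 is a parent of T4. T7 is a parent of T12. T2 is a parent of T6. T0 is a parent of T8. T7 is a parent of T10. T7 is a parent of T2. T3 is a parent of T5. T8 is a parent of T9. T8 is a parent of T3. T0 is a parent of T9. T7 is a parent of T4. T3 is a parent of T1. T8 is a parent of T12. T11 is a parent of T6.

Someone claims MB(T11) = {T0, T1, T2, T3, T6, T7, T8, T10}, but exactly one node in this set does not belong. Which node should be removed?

The Markov blanket of a node is its parents, its children, and the other parents of its children.
T11 has parent T0.
Ch(T11) = {T1, T6, T8}.
Other parents of T11's children:
  T8: T0
  T6: T2
  T1: T3, T7
MB(T11) = {T0, T1, T2, T3, T6, T7, T8}.
T10 is neither a parent, child, nor co-parent of T11, so it does not belong.

T10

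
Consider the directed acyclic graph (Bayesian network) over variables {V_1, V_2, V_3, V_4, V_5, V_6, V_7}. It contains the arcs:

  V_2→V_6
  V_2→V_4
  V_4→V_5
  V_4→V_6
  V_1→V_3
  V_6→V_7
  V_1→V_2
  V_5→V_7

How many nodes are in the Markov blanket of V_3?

A node's Markov blanket = Pa ∪ Ch ∪ (parents of Ch other than the node itself).
Parents of V_3: V_1.
Ch(V_3) = {}.
V_3 has no children, so there are no co-parents.
MB(V_3) = {V_1}, which has 1 node.

1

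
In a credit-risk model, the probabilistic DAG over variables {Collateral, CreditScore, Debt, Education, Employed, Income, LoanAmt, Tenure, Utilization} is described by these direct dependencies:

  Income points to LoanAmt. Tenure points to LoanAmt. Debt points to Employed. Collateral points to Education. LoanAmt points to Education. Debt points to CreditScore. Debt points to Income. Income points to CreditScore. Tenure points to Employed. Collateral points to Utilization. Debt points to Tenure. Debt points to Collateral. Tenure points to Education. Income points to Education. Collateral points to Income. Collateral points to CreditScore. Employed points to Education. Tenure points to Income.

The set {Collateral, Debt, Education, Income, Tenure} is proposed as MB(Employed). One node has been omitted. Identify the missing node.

A node's Markov blanket = Pa ∪ Ch ∪ (parents of Ch other than the node itself).
Parents of Employed: Debt, Tenure.
Employed has child Education.
For each child, the remaining parents (spouses of Employed):
  Education: Collateral, Income, LoanAmt, Tenure
MB(Employed) = {Collateral, Debt, Education, Income, LoanAmt, Tenure}.
Comparing with the claimed set, LoanAmt is missing.

LoanAmt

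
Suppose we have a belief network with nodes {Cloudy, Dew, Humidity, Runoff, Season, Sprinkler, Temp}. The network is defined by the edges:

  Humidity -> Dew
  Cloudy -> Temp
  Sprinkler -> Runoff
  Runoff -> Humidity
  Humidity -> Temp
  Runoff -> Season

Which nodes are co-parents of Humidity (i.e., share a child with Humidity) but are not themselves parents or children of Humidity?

{Cloudy}

Children of Humidity: Dew, Temp.
  Temp's other parent is Cloudy.
  Dew: no additional parents.
Excluding nodes already adjacent to Humidity (Dew, Runoff, Temp), the co-parent-only contribution is {Cloudy}.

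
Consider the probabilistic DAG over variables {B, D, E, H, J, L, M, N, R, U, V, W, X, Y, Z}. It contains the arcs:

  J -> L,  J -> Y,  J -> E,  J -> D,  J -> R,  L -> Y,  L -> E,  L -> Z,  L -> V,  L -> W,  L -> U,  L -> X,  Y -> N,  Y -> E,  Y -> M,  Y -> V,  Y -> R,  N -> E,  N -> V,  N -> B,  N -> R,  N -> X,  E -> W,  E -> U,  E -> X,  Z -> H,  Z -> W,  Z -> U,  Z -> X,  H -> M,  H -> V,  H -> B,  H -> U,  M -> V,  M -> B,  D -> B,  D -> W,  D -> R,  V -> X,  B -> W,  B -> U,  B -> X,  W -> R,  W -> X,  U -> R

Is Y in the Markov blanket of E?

Yes

Y is a parent of E.
So Y ∈ MB(E).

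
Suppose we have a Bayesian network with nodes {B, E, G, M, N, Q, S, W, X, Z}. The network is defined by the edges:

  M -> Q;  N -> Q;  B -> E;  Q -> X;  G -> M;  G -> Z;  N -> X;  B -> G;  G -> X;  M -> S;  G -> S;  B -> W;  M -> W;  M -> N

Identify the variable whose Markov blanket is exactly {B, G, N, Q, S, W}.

M

The target node must have every member of {B, G, N, Q, S, W} as a parent, child, or co-parent, and no others.
Parents of M: G; children: N, Q, S, W; co-parents: B, G, N.
These exactly cover the given set, so the node is M.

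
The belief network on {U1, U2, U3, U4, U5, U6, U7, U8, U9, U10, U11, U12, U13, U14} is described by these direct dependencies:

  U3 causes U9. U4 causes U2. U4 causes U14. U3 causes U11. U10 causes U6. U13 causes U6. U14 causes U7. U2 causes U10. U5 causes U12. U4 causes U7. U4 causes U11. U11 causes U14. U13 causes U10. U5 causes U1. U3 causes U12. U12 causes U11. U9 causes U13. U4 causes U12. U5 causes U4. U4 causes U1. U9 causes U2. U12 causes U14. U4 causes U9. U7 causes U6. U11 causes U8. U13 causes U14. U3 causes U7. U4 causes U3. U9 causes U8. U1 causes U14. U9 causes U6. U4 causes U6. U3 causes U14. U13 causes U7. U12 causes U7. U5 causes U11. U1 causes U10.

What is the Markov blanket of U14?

{U1, U3, U4, U7, U11, U12, U13}

A node's Markov blanket = Pa ∪ Ch ∪ (parents of Ch other than the node itself).
U14 has parents U1, U3, U4, U11, U12, U13.
Children of U14: U7.
For each child, the remaining parents (spouses of U14):
  U7: U3, U4, U12, U13
Taking the union gives {U1, U3, U4, U7, U11, U12, U13}.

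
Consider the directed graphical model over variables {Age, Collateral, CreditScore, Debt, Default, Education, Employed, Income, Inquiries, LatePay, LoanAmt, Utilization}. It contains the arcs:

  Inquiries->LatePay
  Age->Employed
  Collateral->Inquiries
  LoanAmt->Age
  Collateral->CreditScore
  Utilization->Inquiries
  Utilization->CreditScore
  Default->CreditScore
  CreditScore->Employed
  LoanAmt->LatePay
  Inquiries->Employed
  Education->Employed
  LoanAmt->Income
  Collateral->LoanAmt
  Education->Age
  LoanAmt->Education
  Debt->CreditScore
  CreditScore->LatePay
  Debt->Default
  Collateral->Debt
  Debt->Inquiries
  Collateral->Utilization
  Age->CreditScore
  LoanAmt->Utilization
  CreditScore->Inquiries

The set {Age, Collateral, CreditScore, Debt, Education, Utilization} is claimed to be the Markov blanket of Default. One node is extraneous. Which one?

Default has child CreditScore.
Default's parents: Debt.
Other parents of Default's children:
  CreditScore's other parents are Age, Collateral, Debt, Utilization.
MB(Default) = {Age, Collateral, CreditScore, Debt, Utilization}.
Education is neither a parent, child, nor co-parent of Default, so it does not belong.

Education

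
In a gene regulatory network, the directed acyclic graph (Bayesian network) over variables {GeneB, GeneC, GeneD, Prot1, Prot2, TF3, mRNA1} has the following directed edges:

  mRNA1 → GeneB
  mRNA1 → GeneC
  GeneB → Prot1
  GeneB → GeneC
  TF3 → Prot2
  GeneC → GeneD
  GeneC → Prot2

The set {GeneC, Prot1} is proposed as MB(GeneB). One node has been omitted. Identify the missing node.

Ch(GeneB) = {GeneC, Prot1}.
Pa(GeneB) = {mRNA1}.
For each child, the remaining parents (spouses of GeneB):
  Prot1: —
  GeneC: mRNA1
MB(GeneB) = {GeneC, Prot1, mRNA1}.
Comparing with the claimed set, mRNA1 is missing.

mRNA1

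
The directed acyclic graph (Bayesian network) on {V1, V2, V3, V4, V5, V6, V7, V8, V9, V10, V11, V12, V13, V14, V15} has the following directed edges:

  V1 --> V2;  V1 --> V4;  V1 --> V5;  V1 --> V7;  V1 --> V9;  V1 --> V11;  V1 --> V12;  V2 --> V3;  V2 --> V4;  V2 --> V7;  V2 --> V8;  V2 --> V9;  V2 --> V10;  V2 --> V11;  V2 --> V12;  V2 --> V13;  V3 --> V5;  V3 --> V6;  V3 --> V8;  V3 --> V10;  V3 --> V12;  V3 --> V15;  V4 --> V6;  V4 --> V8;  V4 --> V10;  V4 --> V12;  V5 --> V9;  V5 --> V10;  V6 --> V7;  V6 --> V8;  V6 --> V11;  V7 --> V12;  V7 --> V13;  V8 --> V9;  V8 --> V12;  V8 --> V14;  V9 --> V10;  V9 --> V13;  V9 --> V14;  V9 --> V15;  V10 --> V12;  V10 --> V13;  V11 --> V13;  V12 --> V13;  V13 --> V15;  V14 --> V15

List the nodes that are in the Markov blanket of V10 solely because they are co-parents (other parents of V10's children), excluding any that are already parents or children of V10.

{V1, V7, V8, V11}

Children of V10: V12, V13.
  V12 also has parents V1, V2, V3, V4, V7, V8.
  V13 also has parents V2, V7, V9, V11, V12.
Excluding nodes already adjacent to V10 (V2, V3, V4, V5, V9, V12, V13), the co-parent-only contribution is {V1, V7, V8, V11}.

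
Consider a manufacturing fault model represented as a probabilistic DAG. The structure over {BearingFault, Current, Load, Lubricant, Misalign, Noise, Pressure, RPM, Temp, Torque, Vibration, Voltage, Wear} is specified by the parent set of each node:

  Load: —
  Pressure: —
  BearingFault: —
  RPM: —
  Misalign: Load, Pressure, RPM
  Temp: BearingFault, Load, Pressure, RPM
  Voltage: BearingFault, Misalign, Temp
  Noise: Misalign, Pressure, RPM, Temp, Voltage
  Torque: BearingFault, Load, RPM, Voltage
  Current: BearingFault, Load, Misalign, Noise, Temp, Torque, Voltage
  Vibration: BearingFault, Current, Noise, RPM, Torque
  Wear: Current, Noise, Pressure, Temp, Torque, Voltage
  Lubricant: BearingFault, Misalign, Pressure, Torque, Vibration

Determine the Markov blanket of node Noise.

The Markov blanket of a node is its parents, its children, and the other parents of its children.
Parents of Noise: Misalign, Pressure, RPM, Temp, Voltage.
Ch(Noise) = {Current, Vibration, Wear}.
Parents of each child, excluding Noise:
  Current also has parents BearingFault, Load, Misalign, Temp, Torque, Voltage.
  Vibration's other parents are BearingFault, Current, RPM, Torque.
  Wear's other parents are Current, Pressure, Temp, Torque, Voltage.
MB(Noise) = {BearingFault, Current, Load, Misalign, Pressure, RPM, Temp, Torque, Vibration, Voltage, Wear}.

{BearingFault, Current, Load, Misalign, Pressure, RPM, Temp, Torque, Vibration, Voltage, Wear}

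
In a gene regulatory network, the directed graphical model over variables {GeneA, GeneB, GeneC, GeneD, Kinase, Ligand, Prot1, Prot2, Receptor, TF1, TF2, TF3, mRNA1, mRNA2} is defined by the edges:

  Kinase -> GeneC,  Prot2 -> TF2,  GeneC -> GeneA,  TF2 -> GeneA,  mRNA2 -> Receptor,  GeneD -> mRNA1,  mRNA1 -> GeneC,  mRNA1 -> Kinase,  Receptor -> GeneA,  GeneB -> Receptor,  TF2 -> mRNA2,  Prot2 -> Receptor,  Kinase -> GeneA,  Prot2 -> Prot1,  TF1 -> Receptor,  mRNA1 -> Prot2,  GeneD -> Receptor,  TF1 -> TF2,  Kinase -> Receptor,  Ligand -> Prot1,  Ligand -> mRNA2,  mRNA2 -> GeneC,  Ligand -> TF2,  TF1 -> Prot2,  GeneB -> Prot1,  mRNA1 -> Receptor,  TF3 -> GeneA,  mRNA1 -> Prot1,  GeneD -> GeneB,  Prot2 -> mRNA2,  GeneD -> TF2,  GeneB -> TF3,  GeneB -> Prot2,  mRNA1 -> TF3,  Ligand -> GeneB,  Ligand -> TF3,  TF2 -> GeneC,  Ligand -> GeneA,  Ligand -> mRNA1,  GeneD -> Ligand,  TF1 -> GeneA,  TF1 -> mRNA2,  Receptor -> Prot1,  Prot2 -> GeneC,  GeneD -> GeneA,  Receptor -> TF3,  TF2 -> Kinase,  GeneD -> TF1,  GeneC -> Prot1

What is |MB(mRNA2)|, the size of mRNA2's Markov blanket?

10

A node's Markov blanket = Pa ∪ Ch ∪ (parents of Ch other than the node itself).
Parents of mRNA2: Ligand, Prot2, TF1, TF2.
Children of mRNA2: GeneC, Receptor.
Parents of each child, excluding mRNA2:
  parents(GeneC) \ {mRNA2} = {Kinase, Prot2, TF2, mRNA1}.
  Receptor also has parents GeneB, GeneD, Kinase, Prot2, TF1, mRNA1.
MB(mRNA2) = {GeneB, GeneC, GeneD, Kinase, Ligand, Prot2, Receptor, TF1, TF2, mRNA1}, which has 10 nodes.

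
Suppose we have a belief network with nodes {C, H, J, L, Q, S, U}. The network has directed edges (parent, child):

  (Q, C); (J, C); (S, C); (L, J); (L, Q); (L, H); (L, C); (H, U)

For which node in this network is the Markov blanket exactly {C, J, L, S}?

Q

The target node must have every member of {C, J, L, S} as a parent, child, or co-parent, and no others.
Parents of Q: L; children: C; co-parents: J, L, S.
These exactly cover the given set, so the node is Q.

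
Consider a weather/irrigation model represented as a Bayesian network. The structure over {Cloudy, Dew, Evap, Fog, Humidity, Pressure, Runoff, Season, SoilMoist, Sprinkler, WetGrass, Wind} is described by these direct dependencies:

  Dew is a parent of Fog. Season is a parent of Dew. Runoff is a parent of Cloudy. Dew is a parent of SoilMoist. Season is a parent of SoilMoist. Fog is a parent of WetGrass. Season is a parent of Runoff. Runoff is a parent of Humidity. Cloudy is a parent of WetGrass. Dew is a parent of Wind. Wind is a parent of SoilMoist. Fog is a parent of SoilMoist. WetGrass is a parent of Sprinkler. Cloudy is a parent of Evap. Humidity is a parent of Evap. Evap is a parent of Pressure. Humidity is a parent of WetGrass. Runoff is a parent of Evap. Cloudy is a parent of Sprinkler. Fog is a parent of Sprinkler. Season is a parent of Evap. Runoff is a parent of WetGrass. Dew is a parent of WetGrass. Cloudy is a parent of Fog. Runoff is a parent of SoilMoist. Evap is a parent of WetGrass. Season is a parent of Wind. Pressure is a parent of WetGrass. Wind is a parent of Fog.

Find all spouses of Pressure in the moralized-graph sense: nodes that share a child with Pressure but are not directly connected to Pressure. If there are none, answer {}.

Children of Pressure: WetGrass.
  parents(WetGrass) \ {Pressure} = {Cloudy, Dew, Evap, Fog, Humidity, Runoff}.
Excluding nodes already adjacent to Pressure (Evap, WetGrass), the co-parent-only contribution is {Cloudy, Dew, Fog, Humidity, Runoff}.

{Cloudy, Dew, Fog, Humidity, Runoff}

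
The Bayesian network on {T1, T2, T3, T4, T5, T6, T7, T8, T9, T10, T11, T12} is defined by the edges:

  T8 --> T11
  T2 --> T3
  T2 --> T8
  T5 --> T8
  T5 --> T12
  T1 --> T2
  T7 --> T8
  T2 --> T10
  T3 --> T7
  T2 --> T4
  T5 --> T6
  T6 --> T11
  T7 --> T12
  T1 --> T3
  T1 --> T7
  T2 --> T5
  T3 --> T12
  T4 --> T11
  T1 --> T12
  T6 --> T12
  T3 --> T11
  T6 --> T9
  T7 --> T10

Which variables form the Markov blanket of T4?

T4 has parent T2.
T4's children: T11.
Other parents of T4's children:
  T11: T3, T6, T8
MB(T4) = {T2, T3, T6, T8, T11}.

{T2, T3, T6, T8, T11}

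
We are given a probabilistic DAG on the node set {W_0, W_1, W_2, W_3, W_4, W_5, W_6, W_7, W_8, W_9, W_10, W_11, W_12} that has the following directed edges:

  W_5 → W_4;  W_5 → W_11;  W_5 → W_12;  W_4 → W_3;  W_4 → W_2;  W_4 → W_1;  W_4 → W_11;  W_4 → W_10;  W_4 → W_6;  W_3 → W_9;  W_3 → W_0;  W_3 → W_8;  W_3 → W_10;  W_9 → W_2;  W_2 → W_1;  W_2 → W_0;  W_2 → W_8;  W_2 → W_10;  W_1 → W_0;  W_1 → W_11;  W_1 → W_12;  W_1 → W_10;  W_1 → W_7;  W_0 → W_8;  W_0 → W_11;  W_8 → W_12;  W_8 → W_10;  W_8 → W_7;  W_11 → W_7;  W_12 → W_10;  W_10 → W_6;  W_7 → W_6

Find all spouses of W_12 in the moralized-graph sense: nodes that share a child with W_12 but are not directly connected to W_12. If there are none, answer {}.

{W_2, W_3, W_4}

Children of W_12: W_10.
  W_10: W_1, W_2, W_3, W_4, W_8
Excluding nodes already adjacent to W_12 (W_1, W_5, W_8, W_10), the co-parent-only contribution is {W_2, W_3, W_4}.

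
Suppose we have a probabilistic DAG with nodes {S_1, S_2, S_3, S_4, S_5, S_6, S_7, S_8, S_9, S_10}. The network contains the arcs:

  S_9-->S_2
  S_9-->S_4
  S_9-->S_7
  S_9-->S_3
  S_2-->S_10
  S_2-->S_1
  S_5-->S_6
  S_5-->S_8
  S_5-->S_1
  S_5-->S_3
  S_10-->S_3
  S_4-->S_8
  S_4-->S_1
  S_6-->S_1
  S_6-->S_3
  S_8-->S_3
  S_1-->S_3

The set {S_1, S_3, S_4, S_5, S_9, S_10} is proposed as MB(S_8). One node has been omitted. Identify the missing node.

A node's Markov blanket = Pa ∪ Ch ∪ (parents of Ch other than the node itself).
S_8 has parents S_4, S_5.
S_8 has child S_3.
Other parents of S_8's children:
  S_3: S_1, S_5, S_6, S_9, S_10
MB(S_8) = {S_1, S_3, S_4, S_5, S_6, S_9, S_10}.
Comparing with the claimed set, S_6 is missing.

S_6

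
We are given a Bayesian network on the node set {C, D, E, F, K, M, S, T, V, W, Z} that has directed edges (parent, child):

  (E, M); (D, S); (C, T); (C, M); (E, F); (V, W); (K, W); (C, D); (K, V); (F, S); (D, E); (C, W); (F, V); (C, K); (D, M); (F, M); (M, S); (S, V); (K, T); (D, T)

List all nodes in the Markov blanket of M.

{C, D, E, F, S}

A node's Markov blanket = Pa ∪ Ch ∪ (parents of Ch other than the node itself).
M's parents: C, D, E, F.
Ch(M) = {S}.
Co-parents of M (other parents of its children):
  S also has parents D, F.
Union: {C, D, E, F} ∪ {S} ∪ {D, F} = {C, D, E, F, S}.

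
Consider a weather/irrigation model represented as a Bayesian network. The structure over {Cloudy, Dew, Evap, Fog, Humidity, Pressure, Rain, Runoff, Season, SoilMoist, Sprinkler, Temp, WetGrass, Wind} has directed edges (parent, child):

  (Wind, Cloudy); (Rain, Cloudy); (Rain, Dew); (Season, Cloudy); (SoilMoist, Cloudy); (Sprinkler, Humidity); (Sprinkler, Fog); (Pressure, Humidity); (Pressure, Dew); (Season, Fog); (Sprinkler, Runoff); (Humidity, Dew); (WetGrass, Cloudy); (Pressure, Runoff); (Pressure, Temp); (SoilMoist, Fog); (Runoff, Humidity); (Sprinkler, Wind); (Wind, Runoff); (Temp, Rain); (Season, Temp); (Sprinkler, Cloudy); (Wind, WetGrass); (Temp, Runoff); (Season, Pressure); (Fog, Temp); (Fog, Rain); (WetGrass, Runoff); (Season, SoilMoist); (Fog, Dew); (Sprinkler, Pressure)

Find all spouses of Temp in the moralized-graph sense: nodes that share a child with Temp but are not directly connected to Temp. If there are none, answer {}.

Children of Temp: Rain, Runoff.
  Rain also has parent Fog.
  Runoff's other parents are Pressure, Sprinkler, WetGrass, Wind.
Excluding nodes already adjacent to Temp (Fog, Pressure, Rain, Runoff, Season), the co-parent-only contribution is {Sprinkler, WetGrass, Wind}.

{Sprinkler, WetGrass, Wind}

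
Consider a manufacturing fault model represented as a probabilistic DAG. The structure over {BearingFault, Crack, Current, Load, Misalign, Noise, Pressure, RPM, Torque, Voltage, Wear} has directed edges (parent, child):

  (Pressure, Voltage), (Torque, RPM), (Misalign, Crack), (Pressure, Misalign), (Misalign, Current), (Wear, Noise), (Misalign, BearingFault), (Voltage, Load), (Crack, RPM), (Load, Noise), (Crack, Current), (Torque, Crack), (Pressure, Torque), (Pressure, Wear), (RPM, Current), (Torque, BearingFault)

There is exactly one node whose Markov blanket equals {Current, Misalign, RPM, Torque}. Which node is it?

Crack

The target node must have every member of {Current, Misalign, RPM, Torque} as a parent, child, or co-parent, and no others.
Parents of Crack: Misalign, Torque; children: Current, RPM; co-parents: Misalign, RPM, Torque.
These exactly cover the given set, so the node is Crack.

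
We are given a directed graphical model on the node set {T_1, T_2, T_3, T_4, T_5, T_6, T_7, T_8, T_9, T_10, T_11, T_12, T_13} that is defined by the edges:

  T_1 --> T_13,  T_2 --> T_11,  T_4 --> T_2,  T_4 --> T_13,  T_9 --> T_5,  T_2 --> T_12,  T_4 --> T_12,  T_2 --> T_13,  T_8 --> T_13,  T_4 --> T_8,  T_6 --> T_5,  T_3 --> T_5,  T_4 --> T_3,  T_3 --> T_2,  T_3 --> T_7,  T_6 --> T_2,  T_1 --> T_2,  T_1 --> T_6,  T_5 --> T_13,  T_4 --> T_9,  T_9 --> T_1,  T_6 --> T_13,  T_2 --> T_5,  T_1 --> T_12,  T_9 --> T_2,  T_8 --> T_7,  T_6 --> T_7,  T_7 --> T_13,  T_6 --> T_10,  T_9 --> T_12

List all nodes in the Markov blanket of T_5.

{T_1, T_2, T_3, T_4, T_6, T_7, T_8, T_9, T_13}

By definition, MB(T_5) is built from T_5's parents, T_5's children, and the co-parents of T_5.
T_5's parents: T_2, T_3, T_6, T_9.
Ch(T_5) = {T_13}.
Other parents of T_5's children:
  T_13 also has parents T_1, T_2, T_4, T_6, T_7, T_8.
MB(T_5) = {T_1, T_2, T_3, T_4, T_6, T_7, T_8, T_9, T_13}.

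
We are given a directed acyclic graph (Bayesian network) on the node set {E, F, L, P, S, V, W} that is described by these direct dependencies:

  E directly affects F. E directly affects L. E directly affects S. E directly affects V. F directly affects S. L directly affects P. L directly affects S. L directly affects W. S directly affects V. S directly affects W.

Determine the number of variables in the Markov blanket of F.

3

Ch(F) = {S}.
F has parent E.
Other parents of F's children:
  S also has parents E, L.
MB(F) = {E, L, S}, which has 3 nodes.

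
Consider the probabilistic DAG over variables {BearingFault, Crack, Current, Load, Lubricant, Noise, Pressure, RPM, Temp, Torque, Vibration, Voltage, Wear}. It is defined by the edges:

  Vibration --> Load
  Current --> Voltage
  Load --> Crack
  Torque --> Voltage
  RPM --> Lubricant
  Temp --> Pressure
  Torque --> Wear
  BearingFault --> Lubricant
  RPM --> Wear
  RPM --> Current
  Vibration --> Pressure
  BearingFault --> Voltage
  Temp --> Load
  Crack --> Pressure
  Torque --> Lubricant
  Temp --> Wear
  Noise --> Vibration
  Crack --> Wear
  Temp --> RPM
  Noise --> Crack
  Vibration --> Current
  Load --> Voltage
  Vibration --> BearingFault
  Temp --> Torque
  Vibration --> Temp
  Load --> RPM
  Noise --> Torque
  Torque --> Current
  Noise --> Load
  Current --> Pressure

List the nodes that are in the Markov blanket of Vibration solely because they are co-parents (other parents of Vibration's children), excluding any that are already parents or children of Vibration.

{Crack, RPM, Torque}

Children of Vibration: BearingFault, Current, Load, Pressure, Temp.
  Temp: —
  Load: Noise, Temp
  Current: RPM, Torque
  Pressure: Crack, Current, Temp
  BearingFault: —
Excluding nodes already adjacent to Vibration (BearingFault, Current, Load, Noise, Pressure, Temp), the co-parent-only contribution is {Crack, RPM, Torque}.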